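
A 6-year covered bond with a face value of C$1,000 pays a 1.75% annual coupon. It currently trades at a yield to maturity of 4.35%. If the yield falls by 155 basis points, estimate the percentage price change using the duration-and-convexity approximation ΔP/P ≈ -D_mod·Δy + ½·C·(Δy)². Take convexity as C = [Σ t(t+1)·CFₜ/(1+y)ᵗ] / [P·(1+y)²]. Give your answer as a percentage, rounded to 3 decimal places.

+8.939%

With y = 0.0435:
  t   CF        PV=CF/(1+0.0435)^t    t·PV        t(t+1)·PV
  1        17.50        16.7705        16.7705          33.5410
  2        17.50        16.0714        32.1428          96.4283
  3        17.50        15.4014        46.2043         184.8170
  4        17.50        14.7594        59.0375         295.1877
  5        17.50        14.1441        70.7206         424.3235
  6     1,017.50       788.0970     4,728.5823      33,100.0758
  Σ                    865.2438     4,953.4579      34,134.3732
P = 865.2438; D_Mac = 5.72493 yrs; D_mod = 5.48627 yrs; C = 36.23002.
Duration effect: -5.48627 × (-0.0155) = +0.085037
Convexity effect: 0.5 × 36.23002 × (-0.0155)² = +0.0043521
ΔP/P ≈ +0.085037 + 0.0043521 = +0.089389 = +8.9389%.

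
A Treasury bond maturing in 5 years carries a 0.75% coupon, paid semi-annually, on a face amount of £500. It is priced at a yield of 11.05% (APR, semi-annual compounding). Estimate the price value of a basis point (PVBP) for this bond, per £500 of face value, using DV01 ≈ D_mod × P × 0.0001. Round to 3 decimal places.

£0.142

Periodic yield y = 0.05525.
  t   CF        PV=CF/(1+0.05525)^t    t·PV
  1        1.875         1.7768         1.7768
  2        1.875         1.6838         3.3676
  3        1.875         1.5956         4.7869
  4        1.875         1.5121         6.0484
  5        1.875         1.4329         7.1646
  6        1.875         1.3579         8.1474
  7        1.875         1.2868         9.0077
  8        1.875         1.2194         9.7555
  9        1.875         1.1556        10.4003
  10     501.875       293.1176     2,931.1764
  Σ                    306.1387     2,991.6316
P = 306.1387; D_Mac = 9.77215 half-year periods = 4.88607 yrs; D_mod = 4.63025 yrs.
DV01 ≈ 4.63025 × 306.1387 × 0.0001 = 0.141750.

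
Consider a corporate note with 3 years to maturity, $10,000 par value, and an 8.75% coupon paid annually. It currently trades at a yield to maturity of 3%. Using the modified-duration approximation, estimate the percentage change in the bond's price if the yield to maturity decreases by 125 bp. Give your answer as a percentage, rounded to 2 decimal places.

+3.38%

Periodic yield y = 0.03. Modified duration first:
  t   CF        PV=CF/(1+0.03)^t    t·PV
  1       875.00       849.5146       849.5146
  2       875.00       824.7714     1,649.5428
  3    10,875.00     9,952.1655    29,856.4966
  Σ                 11,626.4515    32,355.5540
P = 11,626.4515; D_Mac = 2.78293 yrs; D_mod = 2.78293/(1+0.03) = 2.70187 yrs.
ΔP/P ≈ -D_mod · Δy = -2.70187 × (-0.0125) = +0.033773 = +3.3773%.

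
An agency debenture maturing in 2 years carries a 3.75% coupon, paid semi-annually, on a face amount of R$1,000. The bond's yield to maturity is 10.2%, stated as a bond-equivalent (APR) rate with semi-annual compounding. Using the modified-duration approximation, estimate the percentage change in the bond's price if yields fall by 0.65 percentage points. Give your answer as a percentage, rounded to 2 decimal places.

Periodic yield y = 0.051. Modified duration first:
  t   CF        PV=CF/(1+0.051)^t    t·PV
  1        18.75        17.8402        17.8402
  2        18.75        16.9745        33.9489
  3        18.75        16.1508        48.4523
  4     1,018.75       834.9429     3,339.7715
  Σ                    885.9082     3,440.0128
P = 885.9082; D_Mac = 3.88304 half-year periods = 1.94152 yrs; D_mod = 1.94152/(1+0.051) = 1.84731 yrs.
ΔP/P ≈ -D_mod · Δy = -1.84731 × (-0.0065) = +0.012007 = +1.2007%.

+1.20%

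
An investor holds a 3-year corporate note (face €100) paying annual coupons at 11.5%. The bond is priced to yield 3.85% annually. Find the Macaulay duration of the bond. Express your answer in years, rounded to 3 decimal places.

Periodic yield y = 0.0385. Discount each cash flow and weight by its year:
  t   CF        PV=CF/(1+0.0385)^t    t·PV
  1        11.50        11.0737        11.0737
  2        11.50        10.6631        21.3263
  3       111.50        99.5532       298.6597
  Σ                    121.2900       331.0596
Price P = Σ PV = 121.2900.
Macaulay duration = Σ(t·PV) / P = 331.0596 / 121.2900 = 2.72949 years.

2.729 years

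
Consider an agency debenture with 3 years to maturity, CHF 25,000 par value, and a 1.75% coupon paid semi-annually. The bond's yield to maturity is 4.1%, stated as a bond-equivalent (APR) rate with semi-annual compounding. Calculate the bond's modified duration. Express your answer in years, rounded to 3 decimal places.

Periodic yield y = 0.0205. First find Macaulay duration:
  t   CF        PV=CF/(1+0.0205)^t    t·PV
  1       218.75       214.3557       214.3557
  2       218.75       210.0497       420.0994
  3       218.75       205.8302       617.4905
  4       218.75       201.6954       806.7817
  5       218.75       197.6437       988.2186
  6    25,218.75    22,327.7778   133,966.6670
  Σ                 23,357.3525   137,013.6128
P = 23,357.3525; Macaulay duration = 137,013.6128 / 23,357.3525 = 5.86597 half-year periods = 2.93299 years.
Modified duration = D_Mac / (1 + y) = 2.93299 / 1.0205 = 2.87407 years.

2.874 years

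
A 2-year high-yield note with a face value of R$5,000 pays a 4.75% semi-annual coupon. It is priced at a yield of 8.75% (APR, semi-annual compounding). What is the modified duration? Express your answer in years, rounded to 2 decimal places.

Periodic yield y = 0.04375. First find Macaulay duration:
  t   CF        PV=CF/(1+0.04375)^t    t·PV
  1       118.75       113.7725       113.7725
  2       118.75       109.0035       218.0071
  3       118.75       104.4345       313.3036
  4     5,118.75     4,312.9852    17,251.9407
  Σ                  4,640.1957    17,897.0239
P = 4,640.1957; Macaulay duration = 17,897.0239 / 4,640.1957 = 3.85695 half-year periods = 1.92848 years.
Modified duration = D_Mac / (1 + y) = 1.92848 / 1.04375 = 1.84764 years.

1.85 years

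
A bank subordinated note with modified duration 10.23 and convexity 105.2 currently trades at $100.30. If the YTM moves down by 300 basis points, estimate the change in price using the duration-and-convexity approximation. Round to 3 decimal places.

+$35.530

Duration effect: -D_mod·Δy = -10.23 × (-0.03) = +0.306900
Convexity effect: ½·C·(Δy)² = 0.5 × 105.2 × (-0.03)² = +0.0473400
ΔP/P ≈ +0.306900 + 0.0473400 = +0.354240
ΔP ≈ 100.30 × (+0.354240) = +35.530272.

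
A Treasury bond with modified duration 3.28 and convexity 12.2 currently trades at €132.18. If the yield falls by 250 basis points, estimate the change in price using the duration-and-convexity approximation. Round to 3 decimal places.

Duration effect: -D_mod·Δy = -3.28 × (-0.025) = +0.082000
Convexity effect: ½·C·(Δy)² = 0.5 × 12.2 × (-0.025)² = +0.0038125
ΔP/P ≈ +0.082000 + 0.0038125 = +0.0858125
ΔP ≈ 132.18 × (+0.0858125) = +11.34269625.

+€11.343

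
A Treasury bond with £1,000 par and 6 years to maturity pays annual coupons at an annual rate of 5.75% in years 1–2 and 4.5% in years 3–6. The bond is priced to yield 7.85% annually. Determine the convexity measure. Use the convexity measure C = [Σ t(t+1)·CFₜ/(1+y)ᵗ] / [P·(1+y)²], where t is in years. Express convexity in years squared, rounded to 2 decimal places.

With y = 0.0785:
  t   CF        PV=CF/(1+0.0785)^t    t·PV        t(t+1)·PV
  1        57.50        53.3148        53.3148         106.6296
  2        57.50        49.4342        98.8684         296.6052
  3        45.00        35.8717       107.6151         430.4605
  4        45.00        33.2607       133.0430         665.2148
  5        45.00        30.8398       154.1991         925.1945
  6     1,045.00       664.0418     3,984.2506      27,889.7540
  Σ                    866.7630     4,531.2909      30,313.8586
P = 866.7630.
Convexity = Σ t(t+1)·PV / [P·(1+y)²] = 30,313.8586 / (866.7630 × 1.163162) = 30.06772.

30.07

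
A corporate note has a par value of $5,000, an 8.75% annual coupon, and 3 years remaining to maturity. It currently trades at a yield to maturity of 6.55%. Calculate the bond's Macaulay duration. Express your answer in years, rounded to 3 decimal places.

2.772 years

Periodic yield y = 0.0655. Discount each cash flow and weight by its year:
  t   CF        PV=CF/(1+0.0655)^t    t·PV
  1       437.50       410.6053       410.6053
  2       437.50       385.3640       770.7280
  3     5,437.50     4,495.0953    13,485.2860
  Σ                  5,291.0647    14,666.6194
Price P = Σ PV = 5,291.0647.
Macaulay duration = Σ(t·PV) / P = 14,666.6194 / 5,291.0647 = 2.77196 years.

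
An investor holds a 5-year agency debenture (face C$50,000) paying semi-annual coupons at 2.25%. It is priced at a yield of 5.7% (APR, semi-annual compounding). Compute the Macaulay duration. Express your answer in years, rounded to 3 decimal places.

4.731 years

Periodic yield y = 0.0285. Discount each cash flow and weight by its period:
  t   CF        PV=CF/(1+0.0285)^t    t·PV
  1       562.50       546.9130       546.9130
  2       562.50       531.7579     1,063.5158
  3       562.50       517.0227     1,551.0682
  4       562.50       502.6959     2,010.7836
  5       562.50       488.7661     2,443.8303
  6       562.50       475.2222     2,851.3334
  7       562.50       462.0537     3,234.3759
  8       562.50       449.2501     3,594.0006
  9       562.50       436.8012     3,931.2112
  10   50,562.50    38,175.5743   381,755.7426
  Σ                 42,586.0571   402,982.7745
Price P = Σ PV = 42,586.0571.
Macaulay duration = Σ(t·PV) / P = 402,982.7745 / 42,586.0571 = 9.46279 half-year periods.
In years: 9.46279 / 2 = 4.73139 years.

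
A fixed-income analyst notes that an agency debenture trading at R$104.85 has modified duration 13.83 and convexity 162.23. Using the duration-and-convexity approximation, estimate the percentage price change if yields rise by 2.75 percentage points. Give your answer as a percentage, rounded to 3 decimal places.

Duration effect: -D_mod·Δy = -13.83 × (+0.0275) = -0.380325
Convexity effect: ½·C·(Δy)² = 0.5 × 162.23 × (0.0275)² = +0.06134321875
ΔP/P ≈ -0.380325 + 0.06134321875 = -0.31898178125
= -31.898178125%.

-31.898%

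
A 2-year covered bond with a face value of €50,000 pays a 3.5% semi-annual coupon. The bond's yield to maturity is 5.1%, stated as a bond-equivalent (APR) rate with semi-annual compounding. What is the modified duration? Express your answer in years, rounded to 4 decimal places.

1.8996 years

Periodic yield y = 0.0255. First find Macaulay duration:
  t   CF        PV=CF/(1+0.0255)^t    t·PV
  1       875.00       853.2423       853.2423
  2       875.00       832.0257     1,664.0513
  3       875.00       811.3366     2,434.0098
  4    50,875.00    46,000.4164   184,001.6658
  Σ                 48,497.0210   188,952.9692
P = 48,497.0210; Macaulay duration = 188,952.9692 / 48,497.0210 = 3.89618 half-year periods = 1.94809 years.
Modified duration = D_Mac / (1 + y) = 1.94809 / 1.0255 = 1.89965 years.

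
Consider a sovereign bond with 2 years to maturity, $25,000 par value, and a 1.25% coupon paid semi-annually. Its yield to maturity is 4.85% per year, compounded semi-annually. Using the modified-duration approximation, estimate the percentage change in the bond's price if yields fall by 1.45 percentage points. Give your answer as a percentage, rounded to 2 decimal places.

+2.80%

Periodic yield y = 0.02425. Modified duration first:
  t   CF        PV=CF/(1+0.02425)^t    t·PV
  1       156.25       152.5506       152.5506
  2       156.25       148.9389       297.8778
  3       156.25       145.4126       436.2379
  4    25,156.25    22,857.1465    91,428.5859
  Σ                 23,304.0486    92,315.2522
P = 23,304.0486; D_Mac = 3.96134 half-year periods = 1.98067 yrs; D_mod = 1.98067/(1+0.02425) = 1.93378 yrs.
ΔP/P ≈ -D_mod · Δy = -1.93378 × (-0.0145) = +0.028040 = +2.8040%.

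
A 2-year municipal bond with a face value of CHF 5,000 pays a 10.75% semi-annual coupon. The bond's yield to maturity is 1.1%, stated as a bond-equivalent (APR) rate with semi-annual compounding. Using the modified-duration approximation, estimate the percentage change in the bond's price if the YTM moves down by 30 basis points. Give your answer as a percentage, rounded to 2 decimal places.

Periodic yield y = 0.0055. Modified duration first:
  t   CF        PV=CF/(1+0.0055)^t    t·PV
  1       268.75       267.2800       267.2800
  2       268.75       265.8180       531.6359
  3       268.75       264.3640       793.0919
  4     5,268.75     5,154.4139    20,617.6557
  Σ                  5,951.8758    22,209.6635
P = 5,951.8758; D_Mac = 3.73154 half-year periods = 1.86577 yrs; D_mod = 1.86577/(1+0.0055) = 1.85556 yrs.
ΔP/P ≈ -D_mod · Δy = -1.85556 × (-0.003) = +0.005567 = +0.5567%.

+0.56%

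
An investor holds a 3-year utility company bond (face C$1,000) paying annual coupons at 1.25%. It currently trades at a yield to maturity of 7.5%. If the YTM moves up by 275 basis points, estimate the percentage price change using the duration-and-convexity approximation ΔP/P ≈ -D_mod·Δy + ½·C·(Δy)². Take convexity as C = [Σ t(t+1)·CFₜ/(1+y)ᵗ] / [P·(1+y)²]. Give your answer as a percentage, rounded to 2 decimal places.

-7.18%

With y = 0.075:
  t   CF        PV=CF/(1+0.075)^t    t·PV        t(t+1)·PV
  1        12.50        11.6279        11.6279          23.2558
  2        12.50        10.8167        21.6333          64.8999
  3     1,012.50       815.0226     2,445.0677       9,780.2709
  Σ                    837.4671     2,478.3290       9,868.4267
P = 837.4671; D_Mac = 2.95931 yrs; D_mod = 2.75285 yrs; C = 10.19678.
Duration effect: -2.75285 × (+0.0275) = -0.075703
Convexity effect: 0.5 × 10.19678 × (0.0275)² = +0.0038557
ΔP/P ≈ -0.075703 + 0.0038557 = -0.071848 = -7.1848%.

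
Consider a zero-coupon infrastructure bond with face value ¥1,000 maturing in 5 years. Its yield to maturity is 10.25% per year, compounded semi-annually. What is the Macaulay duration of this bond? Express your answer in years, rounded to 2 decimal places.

5.00 years

A zero-coupon bond has a single cash flow at maturity, so its Macaulay duration equals its maturity: 5 years.
(Equivalently: 10 semi-annual periods ÷ 2 = 5 years.)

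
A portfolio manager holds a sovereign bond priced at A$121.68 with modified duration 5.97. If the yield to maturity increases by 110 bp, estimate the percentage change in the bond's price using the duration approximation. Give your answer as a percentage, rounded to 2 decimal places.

Duration approximation: ΔP/P ≈ -D_mod · Δy = -5.97 × (+0.011) = -0.065670.
As a percentage: -6.5670%.

-6.57%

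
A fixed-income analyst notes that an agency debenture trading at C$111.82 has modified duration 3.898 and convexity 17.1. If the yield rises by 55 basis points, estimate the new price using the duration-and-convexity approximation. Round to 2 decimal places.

C$109.45

Duration effect: -D_mod·Δy = -3.898 × (+0.0055) = -0.021439
Convexity effect: ½·C·(Δy)² = 0.5 × 17.1 × (0.0055)² = +0.0002586375
ΔP/P ≈ -0.021439 + 0.0002586375 = -0.0211803625
New price ≈ 111.82 × (1 - 0.0211803625) = 109.45161186525.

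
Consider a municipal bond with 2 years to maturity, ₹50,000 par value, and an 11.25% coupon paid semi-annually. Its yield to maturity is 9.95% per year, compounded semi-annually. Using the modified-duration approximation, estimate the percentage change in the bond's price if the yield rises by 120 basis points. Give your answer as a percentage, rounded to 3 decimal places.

Periodic yield y = 0.04975. Modified duration first:
  t   CF        PV=CF/(1+0.04975)^t    t·PV
  1     2,812.50     2,679.2093     2,679.2093
  2     2,812.50     2,552.2356     5,104.4712
  3     2,812.50     2,431.2795     7,293.8384
  4    52,812.50    43,490.3791   173,961.5163
  Σ                 51,153.1035   189,039.0352
P = 51,153.1035; D_Mac = 3.69555 half-year periods = 1.84778 yrs; D_mod = 1.84778/(1+0.04975) = 1.76021 yrs.
ΔP/P ≈ -D_mod · Δy = -1.76021 × (+0.012) = -0.021122 = -2.1122%.

-2.112%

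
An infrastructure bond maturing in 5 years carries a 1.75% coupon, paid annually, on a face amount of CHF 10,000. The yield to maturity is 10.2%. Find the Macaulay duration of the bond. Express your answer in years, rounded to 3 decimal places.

4.788 years

Periodic yield y = 0.102. Discount each cash flow and weight by its year:
  t   CF        PV=CF/(1+0.102)^t    t·PV
  1       175.00       158.8022       158.8022
  2       175.00       144.1036       288.2072
  3       175.00       130.7655       392.2966
  4       175.00       118.6620       474.6480
  5    10,175.00     6,260.7512    31,303.7560
  Σ                  6,813.0845    32,617.7100
Price P = Σ PV = 6,813.0845.
Macaulay duration = Σ(t·PV) / P = 32,617.7100 / 6,813.0845 = 4.78751 years.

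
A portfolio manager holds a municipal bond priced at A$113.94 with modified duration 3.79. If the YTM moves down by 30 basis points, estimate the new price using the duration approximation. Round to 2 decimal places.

Duration approximation: ΔP/P ≈ -D_mod · Δy = -3.79 × (-0.003) = +0.011370.
New price ≈ 113.94 × (1 + 0.011370) = 115.2354978.

A$115.24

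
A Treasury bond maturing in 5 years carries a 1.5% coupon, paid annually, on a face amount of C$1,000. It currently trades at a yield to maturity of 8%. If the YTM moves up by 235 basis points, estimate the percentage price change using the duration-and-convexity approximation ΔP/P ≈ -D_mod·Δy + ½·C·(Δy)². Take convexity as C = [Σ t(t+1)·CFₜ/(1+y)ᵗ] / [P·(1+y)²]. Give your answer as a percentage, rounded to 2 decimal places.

-9.82%

With y = 0.08:
  t   CF        PV=CF/(1+0.08)^t    t·PV        t(t+1)·PV
  1        15.00        13.8889        13.8889          27.7778
  2        15.00        12.8601        25.7202          77.1605
  3        15.00        11.9075        35.7225         142.8898
  4        15.00        11.0254        44.1018         220.5090
  5     1,015.00       690.7919     3,453.9597      20,723.7583
  Σ                    740.4738     3,573.3930      21,192.0954
P = 740.4738; D_Mac = 4.82582 yrs; D_mod = 4.46835 yrs; C = 24.53673.
Duration effect: -4.46835 × (+0.0235) = -0.105006
Convexity effect: 0.5 × 24.53673 × (0.0235)² = +0.0067752
ΔP/P ≈ -0.105006 + 0.0067752 = -0.098231 = -9.8231%.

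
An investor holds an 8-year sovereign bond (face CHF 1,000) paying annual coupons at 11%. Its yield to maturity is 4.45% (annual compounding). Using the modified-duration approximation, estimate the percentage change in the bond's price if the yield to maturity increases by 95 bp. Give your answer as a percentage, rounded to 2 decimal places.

-5.56%

Periodic yield y = 0.0445. Modified duration first:
  t   CF        PV=CF/(1+0.0445)^t    t·PV
  1       110.00       105.3135       105.3135
  2       110.00       100.8268       201.6535
  3       110.00        96.5311       289.5934
  4       110.00        92.4185       369.6740
  5       110.00        88.4811       442.4054
  6       110.00        84.7114       508.2686
  7       110.00        81.1024       567.7166
  8     1,110.00       783.5296     6,268.2370
  Σ                  1,432.9144     8,752.8621
P = 1,432.9144; D_Mac = 6.10843 yrs; D_mod = 6.10843/(1+0.0445) = 5.84819 yrs.
ΔP/P ≈ -D_mod · Δy = -5.84819 × (+0.0095) = -0.055558 = -5.5558%.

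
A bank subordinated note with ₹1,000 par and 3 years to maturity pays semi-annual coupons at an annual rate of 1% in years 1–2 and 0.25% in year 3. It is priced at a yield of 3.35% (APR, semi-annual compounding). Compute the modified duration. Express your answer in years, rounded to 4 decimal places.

2.9141 years

Periodic yield y = 0.01675. First find Macaulay duration:
  t   CF        PV=CF/(1+0.01675)^t    t·PV
  1         5.00         4.9176         4.9176
  2         5.00         4.8366         9.6732
  3         5.00         4.7569        14.2708
  4         5.00         4.6786        18.7143
  5         1.25         1.1504         5.7519
  6     1,001.25       906.2697     5,437.6180
  Σ                    926.6098     5,490.9458
P = 926.6098; Macaulay duration = 5,490.9458 / 926.6098 = 5.92584 half-year periods = 2.96292 years.
Modified duration = D_Mac / (1 + y) = 2.96292 / 1.01675 = 2.91411 years.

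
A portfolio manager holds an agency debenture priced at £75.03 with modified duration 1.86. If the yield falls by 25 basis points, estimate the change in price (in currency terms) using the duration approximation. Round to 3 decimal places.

+£0.349

Duration approximation: ΔP/P ≈ -D_mod · Δy = -1.86 × (-0.0025) = +0.004650.
ΔP ≈ 75.03 × (+0.004650) = +0.3488895.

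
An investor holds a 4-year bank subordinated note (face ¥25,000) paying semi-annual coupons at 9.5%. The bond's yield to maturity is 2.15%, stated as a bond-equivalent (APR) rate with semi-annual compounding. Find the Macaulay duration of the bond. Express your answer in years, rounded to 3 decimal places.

Periodic yield y = 0.01075. Discount each cash flow and weight by its period:
  t   CF        PV=CF/(1+0.01075)^t    t·PV
  1     1,187.50     1,174.8701     1,174.8701
  2     1,187.50     1,162.3746     2,324.7492
  3     1,187.50     1,150.0120     3,450.0360
  4     1,187.50     1,137.7808     4,551.1234
  5     1,187.50     1,125.6798     5,628.3989
  6     1,187.50     1,113.7074     6,682.2446
  7     1,187.50     1,101.8624     7,713.0369
  8    26,187.50    24,040.5301   192,324.2410
  Σ                 32,006.8174   223,848.7002
Price P = Σ PV = 32,006.8174.
Macaulay duration = Σ(t·PV) / P = 223,848.7002 / 32,006.8174 = 6.99378 half-year periods.
In years: 6.99378 / 2 = 3.49689 years.

3.497 years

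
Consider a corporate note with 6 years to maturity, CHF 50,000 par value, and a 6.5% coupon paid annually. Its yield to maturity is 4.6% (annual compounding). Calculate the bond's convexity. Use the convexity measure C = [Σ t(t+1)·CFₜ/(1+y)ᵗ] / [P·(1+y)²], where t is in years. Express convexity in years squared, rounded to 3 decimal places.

With y = 0.046:
  t   CF        PV=CF/(1+0.046)^t    t·PV        t(t+1)·PV
  1     3,250.00     3,107.0746     3,107.0746       6,214.1491
  2     3,250.00     2,970.4346     5,940.8692      17,822.6075
  3     3,250.00     2,839.8036     8,519.4108      34,077.6434
  4     3,250.00     2,714.9174    10,859.6696      54,298.3482
  5     3,250.00     2,595.5233    12,977.6167      77,865.7002
  6    53,250.00    40,656.4547   243,938.7282   1,707,571.0976
  Σ                 54,884.2082   285,343.3691   1,897,849.5460
P = 54,884.2082.
Convexity = Σ t(t+1)·PV / [P·(1+y)²] = 1,897,849.5460 / (54,884.2082 × 1.094116) = 31.60465.

31.605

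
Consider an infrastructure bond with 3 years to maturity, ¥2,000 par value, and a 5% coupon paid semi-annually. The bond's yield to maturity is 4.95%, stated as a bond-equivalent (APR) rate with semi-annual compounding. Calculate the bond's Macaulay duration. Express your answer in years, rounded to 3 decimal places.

2.823 years

Periodic yield y = 0.02475. Discount each cash flow and weight by its period:
  t   CF        PV=CF/(1+0.02475)^t    t·PV
  1        50.00        48.7924        48.7924
  2        50.00        47.6139        95.2279
  3        50.00        46.4640       139.3919
  4        50.00        45.3418       181.3670
  5        50.00        44.2466       221.2332
  6     2,050.00     1,770.2977    10,621.7861
  Σ                  2,002.7564    11,307.7985
Price P = Σ PV = 2,002.7564.
Macaulay duration = Σ(t·PV) / P = 11,307.7985 / 2,002.7564 = 5.64612 half-year periods.
In years: 5.64612 / 2 = 2.82306 years.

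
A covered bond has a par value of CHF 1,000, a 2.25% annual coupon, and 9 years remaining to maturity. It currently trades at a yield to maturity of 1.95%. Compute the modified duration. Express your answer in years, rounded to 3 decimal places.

8.100 years

Periodic yield y = 0.0195. First find Macaulay duration:
  t   CF        PV=CF/(1+0.0195)^t    t·PV
  1        22.50        22.0696        22.0696
  2        22.50        21.6475        43.2950
  3        22.50        21.2335        63.7004
  4        22.50        20.8273        83.3093
  5        22.50        20.4290       102.1448
  6        22.50        20.0382       120.2293
  7        22.50        19.6549       137.5846
  8        22.50        19.2790       154.2321
  9     1,022.50       859.3662     7,734.2954
  Σ                  1,024.5452     8,460.8606
P = 1,024.5452; Macaulay duration = 8,460.8606 / 1,024.5452 = 8.25816 years.
Modified duration = D_Mac / (1 + y) = 8.25816 / 1.0195 = 8.10021 years.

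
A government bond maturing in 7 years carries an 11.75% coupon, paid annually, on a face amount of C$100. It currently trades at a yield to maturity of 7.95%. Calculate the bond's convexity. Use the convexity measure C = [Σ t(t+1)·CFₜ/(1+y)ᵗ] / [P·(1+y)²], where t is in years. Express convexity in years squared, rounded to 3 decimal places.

32.824

With y = 0.0795:
  t   CF        PV=CF/(1+0.0795)^t    t·PV        t(t+1)·PV
  1        11.75        10.8847        10.8847          21.7693
  2        11.75        10.0831        20.1661          60.4984
  3        11.75         9.3405        28.0215         112.0859
  4        11.75         8.6526        34.6105         173.0523
  5        11.75         8.0154        40.0769         240.4617
  6        11.75         7.4251        44.5506         311.8540
  7       111.75        65.4168       457.9173       3,663.3383
  Σ                    119.8181       636.2275       4,583.0599
P = 119.8181.
Convexity = Σ t(t+1)·PV / [P·(1+y)²] = 4,583.0599 / (119.8181 × 1.165320) = 32.82373.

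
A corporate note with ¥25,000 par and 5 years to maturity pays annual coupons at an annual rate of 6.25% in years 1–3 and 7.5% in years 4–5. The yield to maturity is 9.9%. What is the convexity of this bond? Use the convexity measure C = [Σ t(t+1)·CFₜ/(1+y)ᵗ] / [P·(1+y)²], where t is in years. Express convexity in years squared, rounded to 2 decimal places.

20.88

With y = 0.099:
  t   CF        PV=CF/(1+0.099)^t    t·PV        t(t+1)·PV
  1     1,562.50     1,421.7470     1,421.7470       2,843.4941
  2     1,562.50     1,293.6734     2,587.3468       7,762.0403
  3     1,562.50     1,177.1368     3,531.4105      14,125.6420
  4     1,875.00     1,285.3177     5,141.2710      25,706.3548
  5    26,875.00    16,763.3190    83,816.5952     502,899.5714
  Σ                 21,941.1940    96,498.3705     553,337.1026
P = 21,941.1940.
Convexity = Σ t(t+1)·PV / [P·(1+y)²] = 553,337.1026 / (21,941.1940 × 1.207801) = 20.88018.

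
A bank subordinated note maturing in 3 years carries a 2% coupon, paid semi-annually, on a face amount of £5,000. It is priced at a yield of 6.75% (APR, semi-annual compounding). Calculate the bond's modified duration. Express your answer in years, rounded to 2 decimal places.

2.83 years

Periodic yield y = 0.03375. First find Macaulay duration:
  t   CF        PV=CF/(1+0.03375)^t    t·PV
  1        50.00        48.3676        48.3676
  2        50.00        46.7885        93.5770
  3        50.00        45.2609       135.7828
  4        50.00        43.7832       175.1330
  5        50.00        42.3538       211.7690
  6     5,050.00     4,138.0739    24,828.4434
  Σ                  4,364.6279    25,493.0727
P = 4,364.6279; Macaulay duration = 25,493.0727 / 4,364.6279 = 5.84084 half-year periods = 2.92042 years.
Modified duration = D_Mac / (1 + y) = 2.92042 / 1.03375 = 2.82507 years.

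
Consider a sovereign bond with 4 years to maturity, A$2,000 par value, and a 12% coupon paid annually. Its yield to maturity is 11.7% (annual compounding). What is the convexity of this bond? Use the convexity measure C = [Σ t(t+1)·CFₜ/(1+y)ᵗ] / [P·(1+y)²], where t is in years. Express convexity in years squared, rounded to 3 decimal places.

With y = 0.117:
  t   CF        PV=CF/(1+0.117)^t    t·PV        t(t+1)·PV
  1       240.00       214.8612       214.8612         429.7225
  2       240.00       192.3556       384.7113       1,154.1338
  3       240.00       172.2074       516.6221       2,066.4884
  4     2,240.00     1,438.9156     5,755.6625      28,778.3123
  Σ                  2,018.3398     6,871.8570      32,428.6569
P = 2,018.3398.
Convexity = Σ t(t+1)·PV / [P·(1+y)²] = 32,428.6569 / (2,018.3398 × 1.247689) = 12.87740.

12.877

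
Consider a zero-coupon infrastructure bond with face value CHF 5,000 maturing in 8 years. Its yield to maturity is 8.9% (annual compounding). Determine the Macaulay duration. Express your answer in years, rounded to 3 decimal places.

A zero-coupon bond has a single cash flow at maturity, so its Macaulay duration equals its maturity: 8 years.

8.000 years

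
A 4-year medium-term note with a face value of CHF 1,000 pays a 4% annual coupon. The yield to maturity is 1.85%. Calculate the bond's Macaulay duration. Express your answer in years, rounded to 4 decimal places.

Periodic yield y = 0.0185. Discount each cash flow and weight by its year:
  t   CF        PV=CF/(1+0.0185)^t    t·PV
  1        40.00        39.2734        39.2734
  2        40.00        38.5601        77.1202
  3        40.00        37.8597       113.5790
  4     1,040.00       966.4718     3,865.8874
  Σ                  1,082.1650     4,095.8600
Price P = Σ PV = 1,082.1650.
Macaulay duration = Σ(t·PV) / P = 4,095.8600 / 1,082.1650 = 3.78488 years.

3.7849 years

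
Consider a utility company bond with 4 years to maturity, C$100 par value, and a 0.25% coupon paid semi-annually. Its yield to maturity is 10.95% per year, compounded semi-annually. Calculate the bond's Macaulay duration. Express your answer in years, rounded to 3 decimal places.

3.977 years

Periodic yield y = 0.05475. Discount each cash flow and weight by its period:
  t   CF        PV=CF/(1+0.05475)^t    t·PV
  1        0.125         0.1185         0.1185
  2        0.125         0.1124         0.2247
  3        0.125         0.1065         0.3196
  4        0.125         0.1010         0.4040
  5        0.125         0.0958         0.4788
  6        0.125         0.0908         0.5447
  7        0.125         0.0861         0.6025
  8      100.125        65.3651       522.9212
  Σ                     66.0762       525.6140
Price P = Σ PV = 66.0762.
Macaulay duration = Σ(t·PV) / P = 525.6140 / 66.0762 = 7.95467 half-year periods.
In years: 7.95467 / 2 = 3.97733 years.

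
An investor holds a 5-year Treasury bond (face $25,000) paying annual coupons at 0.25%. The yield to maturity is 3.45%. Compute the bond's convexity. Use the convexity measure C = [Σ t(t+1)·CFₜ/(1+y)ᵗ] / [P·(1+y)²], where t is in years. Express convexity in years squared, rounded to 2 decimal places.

With y = 0.0345:
  t   CF        PV=CF/(1+0.0345)^t    t·PV        t(t+1)·PV
  1        62.50        60.4157        60.4157         120.8313
  2        62.50        58.4008       116.8017         350.4050
  3        62.50        56.4532       169.3596         677.4383
  4        62.50        54.5705       218.2821       1,091.4103
  5    25,062.50    21,152.9973   105,764.9867     634,589.9205
  Σ                 21,382.8375   106,329.8457     636,830.0054
P = 21,382.8375.
Convexity = Σ t(t+1)·PV / [P·(1+y)²] = 636,830.0054 / (21,382.8375 × 1.070190) = 27.82897.

27.83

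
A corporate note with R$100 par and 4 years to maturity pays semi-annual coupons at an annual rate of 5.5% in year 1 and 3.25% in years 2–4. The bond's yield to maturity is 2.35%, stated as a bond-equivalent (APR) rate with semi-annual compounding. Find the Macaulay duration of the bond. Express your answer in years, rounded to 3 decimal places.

3.724 years

Periodic yield y = 0.01175. Discount each cash flow and weight by its period:
  t   CF        PV=CF/(1+0.01175)^t    t·PV
  1        2.750         2.7181         2.7181
  2        2.750         2.6865         5.3730
  3        1.625         1.5690         4.7071
  4        1.625         1.5508         6.2033
  5        1.625         1.5328         7.6640
  6        1.625         1.5150         9.0900
  7        1.625         1.4974        10.4819
  8      101.625        92.5582       740.4655
  Σ                    105.6278       786.7029
Price P = Σ PV = 105.6278.
Macaulay duration = Σ(t·PV) / P = 786.7029 / 105.6278 = 7.44788 half-year periods.
In years: 7.44788 / 2 = 3.72394 years.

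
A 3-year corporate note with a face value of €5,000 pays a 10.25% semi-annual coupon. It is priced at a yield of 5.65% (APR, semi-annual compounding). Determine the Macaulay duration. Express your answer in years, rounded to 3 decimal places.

Periodic yield y = 0.02825. Discount each cash flow and weight by its period:
  t   CF        PV=CF/(1+0.02825)^t    t·PV
  1       256.25       249.2098       249.2098
  2       256.25       242.3631       484.7261
  3       256.25       235.7044       707.1132
  4       256.25       229.2287       916.9148
  5       256.25       222.9309     1,114.6545
  6     5,256.25     4,447.1697    26,683.0183
  Σ                  5,626.6066    30,155.6369
Price P = Σ PV = 5,626.6066.
Macaulay duration = Σ(t·PV) / P = 30,155.6369 / 5,626.6066 = 5.35947 half-year periods.
In years: 5.35947 / 2 = 2.67974 years.

2.680 years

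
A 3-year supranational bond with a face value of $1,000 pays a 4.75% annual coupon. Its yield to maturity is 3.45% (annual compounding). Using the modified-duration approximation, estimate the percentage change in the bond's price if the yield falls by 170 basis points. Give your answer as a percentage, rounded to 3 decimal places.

Periodic yield y = 0.0345. Modified duration first:
  t   CF        PV=CF/(1+0.0345)^t    t·PV
  1        47.50        45.9159        45.9159
  2        47.50        44.3846        88.7693
  3     1,047.50       946.1556     2,838.4667
  Σ                  1,036.4561     2,973.1519
P = 1,036.4561; D_Mac = 2.86857 yrs; D_mod = 2.86857/(1+0.0345) = 2.77291 yrs.
ΔP/P ≈ -D_mod · Δy = -2.77291 × (-0.017) = +0.047139 = +4.7139%.

+4.714%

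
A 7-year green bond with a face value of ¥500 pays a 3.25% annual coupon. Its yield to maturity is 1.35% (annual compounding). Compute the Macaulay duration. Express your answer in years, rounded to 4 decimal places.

6.4151 years

Periodic yield y = 0.0135. Discount each cash flow and weight by its year:
  t   CF        PV=CF/(1+0.0135)^t    t·PV
  1        16.25        16.0335        16.0335
  2        16.25        15.8200        31.6400
  3        16.25        15.6093        46.8278
  4        16.25        15.4013        61.6053
  5        16.25        15.1962        75.9809
  6        16.25        14.9938        89.9626
  7       516.25       469.9956     3,289.9692
  Σ                    563.0497     3,612.0194
Price P = Σ PV = 563.0497.
Macaulay duration = Σ(t·PV) / P = 3,612.0194 / 563.0497 = 6.41510 years.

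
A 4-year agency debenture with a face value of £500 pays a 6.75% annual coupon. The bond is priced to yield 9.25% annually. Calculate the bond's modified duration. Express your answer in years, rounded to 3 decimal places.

Periodic yield y = 0.0925. First find Macaulay duration:
  t   CF        PV=CF/(1+0.0925)^t    t·PV
  1        33.75        30.8924        30.8924
  2        33.75        28.2768        56.5537
  3        33.75        25.8827        77.6481
  4       533.75       374.6727     1,498.6910
  Σ                    459.7247     1,663.7852
P = 459.7247; Macaulay duration = 1,663.7852 / 459.7247 = 3.61909 years.
Modified duration = D_Mac / (1 + y) = 3.61909 / 1.0925 = 3.31267 years.

3.313 years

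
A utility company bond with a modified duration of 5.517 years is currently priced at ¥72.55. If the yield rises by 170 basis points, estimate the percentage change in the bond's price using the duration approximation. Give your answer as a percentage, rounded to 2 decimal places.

-9.38%

Duration approximation: ΔP/P ≈ -D_mod · Δy = -5.517 × (+0.017) = -0.093789.
As a percentage: -9.3789%.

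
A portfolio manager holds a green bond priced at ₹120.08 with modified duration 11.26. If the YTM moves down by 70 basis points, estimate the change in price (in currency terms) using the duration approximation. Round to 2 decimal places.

+₹9.46

Duration approximation: ΔP/P ≈ -D_mod · Δy = -11.26 × (-0.007) = +0.078820.
ΔP ≈ 120.08 × (+0.078820) = +9.4647056.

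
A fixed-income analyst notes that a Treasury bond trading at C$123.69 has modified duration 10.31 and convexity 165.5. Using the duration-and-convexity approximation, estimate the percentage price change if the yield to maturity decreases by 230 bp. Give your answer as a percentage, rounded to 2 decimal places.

Duration effect: -D_mod·Δy = -10.31 × (-0.023) = +0.237130
Convexity effect: ½·C·(Δy)² = 0.5 × 165.5 × (-0.023)² = +0.04377475
ΔP/P ≈ +0.237130 + 0.04377475 = +0.28090475
= +28.090475%.

+28.09%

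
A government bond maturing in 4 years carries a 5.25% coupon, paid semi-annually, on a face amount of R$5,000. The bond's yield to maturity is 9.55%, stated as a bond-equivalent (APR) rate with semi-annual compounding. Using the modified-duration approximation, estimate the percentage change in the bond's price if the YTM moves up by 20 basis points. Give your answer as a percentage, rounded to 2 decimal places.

Periodic yield y = 0.04775. Modified duration first:
  t   CF        PV=CF/(1+0.04775)^t    t·PV
  1       131.25       125.2684       125.2684
  2       131.25       119.5595       239.1189
  3       131.25       114.1107       342.3320
  4       131.25       108.9102       435.6409
  5       131.25       103.9468       519.7338
  6       131.25        99.2095       595.2570
  7       131.25        94.6881       662.8170
  8     5,131.25     3,533.1479    28,265.1832
  Σ                  4,298.8411    31,185.3514
P = 4,298.8411; D_Mac = 7.25436 half-year periods = 3.62718 yrs; D_mod = 3.62718/(1+0.04775) = 3.46188 yrs.
ΔP/P ≈ -D_mod · Δy = -3.46188 × (+0.002) = -0.006924 = -0.6924%.

-0.69%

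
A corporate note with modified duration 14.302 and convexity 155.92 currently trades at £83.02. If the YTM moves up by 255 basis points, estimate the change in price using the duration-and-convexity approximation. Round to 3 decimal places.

-£26.069

Duration effect: -D_mod·Δy = -14.302 × (+0.0255) = -0.364701
Convexity effect: ½·C·(Δy)² = 0.5 × 155.92 × (0.0255)² = +0.05069349
ΔP/P ≈ -0.364701 + 0.05069349 = -0.31400751
ΔP ≈ 83.02 × (-0.31400751) = -26.0689034802.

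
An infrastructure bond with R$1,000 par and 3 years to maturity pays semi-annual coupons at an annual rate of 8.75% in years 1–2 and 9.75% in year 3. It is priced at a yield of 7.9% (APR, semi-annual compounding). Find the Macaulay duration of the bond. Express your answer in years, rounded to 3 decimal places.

Periodic yield y = 0.0395. Discount each cash flow and weight by its period:
  t   CF        PV=CF/(1+0.0395)^t    t·PV
  1        43.75        42.0875        42.0875
  2        43.75        40.4883        80.9765
  3        43.75        38.9497       116.8492
  4        43.75        37.4697       149.8788
  5        48.75        40.1654       200.8270
  6     1,048.75       831.2373     4,987.4237
  Σ                  1,030.3979     5,578.0427
Price P = Σ PV = 1,030.3979.
Macaulay duration = Σ(t·PV) / P = 5,578.0427 / 1,030.3979 = 5.41348 half-year periods.
In years: 5.41348 / 2 = 2.70674 years.

2.707 years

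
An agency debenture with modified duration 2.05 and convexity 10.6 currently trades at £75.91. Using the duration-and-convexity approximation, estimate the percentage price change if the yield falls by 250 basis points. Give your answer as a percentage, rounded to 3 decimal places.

Duration effect: -D_mod·Δy = -2.05 × (-0.025) = +0.051250
Convexity effect: ½·C·(Δy)² = 0.5 × 10.6 × (-0.025)² = +0.0033125
ΔP/P ≈ +0.051250 + 0.0033125 = +0.0545625
= +5.45625%.

+5.456%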